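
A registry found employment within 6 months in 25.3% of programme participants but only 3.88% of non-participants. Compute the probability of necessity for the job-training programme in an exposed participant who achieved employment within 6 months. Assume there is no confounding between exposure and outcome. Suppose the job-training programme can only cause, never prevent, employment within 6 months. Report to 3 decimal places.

PN ≈ 0.847

p₁ = 0.253, p₀ = 0.0388.
Under exogeneity and monotonicity, PN = (p₁ − p₀) / p₁.
PN = (0.253 − 0.0388) / 0.253 = 0.2142 / 0.253 ≈ 0.8466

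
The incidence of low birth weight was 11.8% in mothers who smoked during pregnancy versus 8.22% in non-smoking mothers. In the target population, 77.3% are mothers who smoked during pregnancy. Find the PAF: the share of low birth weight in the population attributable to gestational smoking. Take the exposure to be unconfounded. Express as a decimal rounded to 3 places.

p₁ = 0.118, p₀ = 0.0822.
Overall risk P(Y=1) = π·p₁ + (1−π)·p₀ = 0.773×0.118 + 0.227×0.0822 = 0.10987.
Under exogeneity, PAF = [P(Y=1) − p₀] / P(Y=1).
PAF = (0.10987 − 0.0822) / 0.10987 ≈ 0.2519

PAF ≈ 0.252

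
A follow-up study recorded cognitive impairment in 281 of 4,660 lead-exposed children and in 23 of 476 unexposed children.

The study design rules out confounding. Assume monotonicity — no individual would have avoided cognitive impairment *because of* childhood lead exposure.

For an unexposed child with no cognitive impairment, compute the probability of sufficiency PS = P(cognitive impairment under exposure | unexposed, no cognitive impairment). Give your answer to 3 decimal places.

PS ≈ 0.013

p₁ = P(outcome | exposed) = 281/4660 = 0.0603
p₀ = P(outcome | unexposed) = 23/476 = 0.048319
Under exogeneity and monotonicity, PS = (p₁ − p₀) / (1 − p₀).
PS = (0.0603 − 0.048319) / (1 − 0.048319) = 0.011981 / 0.95168 ≈ 0.0126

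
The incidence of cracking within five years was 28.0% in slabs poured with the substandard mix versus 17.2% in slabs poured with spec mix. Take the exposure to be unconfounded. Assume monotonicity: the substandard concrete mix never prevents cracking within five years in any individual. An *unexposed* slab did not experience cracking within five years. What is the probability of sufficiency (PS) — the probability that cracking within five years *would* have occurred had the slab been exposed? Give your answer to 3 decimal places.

PS ≈ 0.130

p₁ = 0.28, p₀ = 0.172.
Under exogeneity and monotonicity, PS = (p₁ − p₀) / (1 − p₀).
PS = (0.28 − 0.172) / (1 − 0.172) = 0.108 / 0.828 ≈ 0.1304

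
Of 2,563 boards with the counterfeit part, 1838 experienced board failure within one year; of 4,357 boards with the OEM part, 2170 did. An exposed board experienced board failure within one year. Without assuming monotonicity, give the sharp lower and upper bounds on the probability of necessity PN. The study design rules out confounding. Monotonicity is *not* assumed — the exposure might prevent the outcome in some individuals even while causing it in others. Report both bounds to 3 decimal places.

0.305 ≤ PN ≤ 0.700

p₁ = P(outcome | exposed) = 1838/2563 = 0.71713
p₀ = P(outcome | unexposed) = 2170/4357 = 0.49805
Under exogeneity alone the bounds on PN are max{0,(p₁−p₀)/p₁} ≤ PN ≤ min{1,(1−p₀)/p₁}.
  lower = (p₁ − p₀)/p₁ = 0.21908 / 0.71713 ≈ 0.3055
  upper = min{1, (1 − p₀)/p₁} = 0.50195 / 0.71713 ≈ 0.6999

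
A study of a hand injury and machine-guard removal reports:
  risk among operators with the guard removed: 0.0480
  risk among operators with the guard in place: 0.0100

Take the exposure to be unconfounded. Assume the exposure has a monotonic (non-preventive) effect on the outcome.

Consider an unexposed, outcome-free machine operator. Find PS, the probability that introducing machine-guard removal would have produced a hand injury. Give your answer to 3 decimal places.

Let p₁ = 0.048, p₀ = 0.01.
Under exogeneity and monotonicity, PS = (p₁ − p₀) / (1 − p₀).
PS = (0.048 − 0.01) / (1 − 0.01) = 0.038 / 0.99 ≈ 0.0384

PS ≈ 0.038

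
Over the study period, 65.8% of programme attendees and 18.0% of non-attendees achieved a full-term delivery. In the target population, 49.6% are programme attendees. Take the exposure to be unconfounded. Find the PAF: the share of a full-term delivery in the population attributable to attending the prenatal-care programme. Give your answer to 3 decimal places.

p₁ = 0.658, p₀ = 0.18.
Overall risk P(Y=1) = π·p₁ + (1−π)·p₀ = 0.496×0.658 + 0.504×0.18 = 0.41709.
Under exogeneity, PAF = [P(Y=1) − p₀] / P(Y=1).
PAF = (0.41709 − 0.18) / 0.41709 ≈ 0.5684

PAF ≈ 0.568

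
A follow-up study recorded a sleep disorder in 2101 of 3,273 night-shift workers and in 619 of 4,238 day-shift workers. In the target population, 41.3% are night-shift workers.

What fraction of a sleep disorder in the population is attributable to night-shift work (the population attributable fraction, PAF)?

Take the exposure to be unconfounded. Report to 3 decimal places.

p₁ = P(outcome | exposed) = 2101/3273 = 0.64192
p₀ = P(outcome | unexposed) = 619/4238 = 0.14606
Overall risk P(Y=1) = π·p₁ + (1−π)·p₀ = 0.413×0.64192 + 0.587×0.14606 = 0.35085.
Under exogeneity, PAF = [P(Y=1) − p₀] / P(Y=1).
PAF = (0.35085 − 0.14606) / 0.35085 ≈ 0.5837

PAF ≈ 0.584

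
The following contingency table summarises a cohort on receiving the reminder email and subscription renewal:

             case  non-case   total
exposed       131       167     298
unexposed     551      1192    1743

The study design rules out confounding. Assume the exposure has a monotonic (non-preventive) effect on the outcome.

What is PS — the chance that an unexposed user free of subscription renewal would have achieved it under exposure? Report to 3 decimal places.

PS ≈ 0.181

p₁ = P(outcome | exposed) = 131/298 = 0.4396
p₀ = P(outcome | unexposed) = 551/1743 = 0.31612
Under exogeneity and monotonicity, PS = (p₁ − p₀)/(1 − p₀).
PS = (0.4396 − 0.31612) / 0.68388 ≈ 0.1806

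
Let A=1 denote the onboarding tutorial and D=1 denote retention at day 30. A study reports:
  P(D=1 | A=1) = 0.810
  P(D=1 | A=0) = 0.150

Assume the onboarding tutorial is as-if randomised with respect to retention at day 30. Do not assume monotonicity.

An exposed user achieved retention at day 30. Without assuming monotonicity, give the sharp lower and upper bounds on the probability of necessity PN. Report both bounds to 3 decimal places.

Let p₁ = 0.81, p₀ = 0.15.
Under exogeneity alone the bounds on PN are max{0,(p₁−p₀)/p₁} ≤ PN ≤ min{1,(1−p₀)/p₁}.
  lower = (p₁ − p₀)/p₁ = 0.66 / 0.81 ≈ 0.8148
  upper = min{1, (1 − p₀)/p₁} = 0.85 / 0.81 ≈ 1.0494 → capped at 1

0.815 ≤ PN ≤ 1.000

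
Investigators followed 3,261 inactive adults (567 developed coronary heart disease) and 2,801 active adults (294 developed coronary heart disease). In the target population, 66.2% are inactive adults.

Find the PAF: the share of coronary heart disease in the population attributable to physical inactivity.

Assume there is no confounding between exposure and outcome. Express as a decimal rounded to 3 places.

PAF ≈ 0.303

p₁ = P(outcome | exposed) = 567/3261 = 0.17387
p₀ = P(outcome | unexposed) = 294/2801 = 0.10496
Overall risk P(Y=1) = π·p₁ + (1−π)·p₀ = 0.662×0.17387 + 0.338×0.10496 = 0.15058.
Under exogeneity, PAF = [P(Y=1) − p₀] / P(Y=1).
PAF = (0.15058 − 0.10496) / 0.15058 ≈ 0.3030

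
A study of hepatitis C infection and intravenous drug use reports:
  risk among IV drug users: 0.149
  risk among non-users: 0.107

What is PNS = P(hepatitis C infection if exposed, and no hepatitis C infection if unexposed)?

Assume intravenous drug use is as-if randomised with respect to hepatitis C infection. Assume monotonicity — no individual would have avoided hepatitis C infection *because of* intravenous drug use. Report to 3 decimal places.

Let p₁ = 0.149, p₀ = 0.107.
Under exogeneity and monotonicity, PNS = p₁ − p₀.
PNS = 0.149 − 0.107 = 0.042

PNS ≈ 0.042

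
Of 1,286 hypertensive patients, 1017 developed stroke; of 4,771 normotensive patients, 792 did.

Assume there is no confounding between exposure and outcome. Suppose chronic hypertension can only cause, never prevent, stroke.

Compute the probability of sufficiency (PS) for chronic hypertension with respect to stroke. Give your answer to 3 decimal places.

p₁ = P(outcome | exposed) = 1017/1286 = 0.79082
p₀ = P(outcome | unexposed) = 792/4771 = 0.166
Under exogeneity and monotonicity, PS = (p₁ − p₀) / (1 − p₀).
PS = (0.79082 − 0.166) / (1 − 0.166) = 0.62482 / 0.834 ≈ 0.7492

PS ≈ 0.749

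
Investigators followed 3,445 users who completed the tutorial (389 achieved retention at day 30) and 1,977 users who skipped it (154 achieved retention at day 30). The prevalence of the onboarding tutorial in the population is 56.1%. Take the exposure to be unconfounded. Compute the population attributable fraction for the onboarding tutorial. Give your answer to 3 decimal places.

PAF ≈ 0.201

p₁ = P(outcome | exposed) = 389/3445 = 0.11292
p₀ = P(outcome | unexposed) = 154/1977 = 0.077896
Overall risk P(Y=1) = π·p₁ + (1−π)·p₀ = 0.561×0.11292 + 0.439×0.077896 = 0.097543.
Under exogeneity, PAF = [P(Y=1) − p₀] / P(Y=1).
PAF = (0.097543 − 0.077896) / 0.097543 ≈ 0.2014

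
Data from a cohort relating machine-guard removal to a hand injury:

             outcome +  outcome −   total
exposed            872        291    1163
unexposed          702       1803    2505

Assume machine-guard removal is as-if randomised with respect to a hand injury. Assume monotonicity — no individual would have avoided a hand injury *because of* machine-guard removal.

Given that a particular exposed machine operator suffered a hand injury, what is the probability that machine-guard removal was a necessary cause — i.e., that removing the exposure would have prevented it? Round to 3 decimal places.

p₁ = P(outcome | exposed) = 872/1163 = 0.74979
p₀ = P(outcome | unexposed) = 702/2505 = 0.28024
Under exogeneity and monotonicity, PN = (p₁ − p₀) / p₁.
PN = (0.74979 − 0.28024) / 0.74979 = 0.46955 / 0.74979 ≈ 0.6262

PN ≈ 0.626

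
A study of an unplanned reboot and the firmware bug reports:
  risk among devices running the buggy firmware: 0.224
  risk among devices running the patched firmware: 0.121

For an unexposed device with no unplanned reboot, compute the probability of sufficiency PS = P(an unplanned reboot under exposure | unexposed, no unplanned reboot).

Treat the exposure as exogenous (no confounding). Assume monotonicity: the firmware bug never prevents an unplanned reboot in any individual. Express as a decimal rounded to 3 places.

Let p₁ = 0.224, p₀ = 0.121.
Under exogeneity and monotonicity, PS = (p₁ − p₀) / (1 − p₀).
PS = (0.224 − 0.121) / (1 − 0.121) = 0.103 / 0.879 ≈ 0.1172

PS ≈ 0.117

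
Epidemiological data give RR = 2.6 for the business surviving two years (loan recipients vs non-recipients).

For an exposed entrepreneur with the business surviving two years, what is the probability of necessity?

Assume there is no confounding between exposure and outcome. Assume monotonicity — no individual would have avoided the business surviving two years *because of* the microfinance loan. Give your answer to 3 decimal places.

PN ≈ 0.615

Under exogeneity and monotonicity, PN = (RR − 1) / RR = 1 − 1/RR.
PN = (2.6 − 1) / 2.6 = 1.6 / 2.6 ≈ 0.6154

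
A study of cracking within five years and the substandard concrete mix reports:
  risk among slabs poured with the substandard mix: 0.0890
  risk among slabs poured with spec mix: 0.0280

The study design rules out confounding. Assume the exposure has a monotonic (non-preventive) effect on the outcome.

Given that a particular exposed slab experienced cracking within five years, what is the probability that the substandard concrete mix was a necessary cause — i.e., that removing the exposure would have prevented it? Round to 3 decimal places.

Let p₁ = 0.089, p₀ = 0.028.
Under exogeneity and monotonicity, PN = (p₁ − p₀) / p₁.
PN = (0.089 − 0.028) / 0.089 = 0.061 / 0.089 ≈ 0.6854

PN ≈ 0.685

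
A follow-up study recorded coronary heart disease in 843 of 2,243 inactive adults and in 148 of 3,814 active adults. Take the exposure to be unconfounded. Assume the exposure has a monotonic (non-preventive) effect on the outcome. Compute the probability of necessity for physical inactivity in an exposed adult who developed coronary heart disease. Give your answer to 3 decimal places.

PN ≈ 0.897

p₁ = P(outcome | exposed) = 843/2243 = 0.37584
p₀ = P(outcome | unexposed) = 148/3814 = 0.038804
Under exogeneity and monotonicity, PN = (p₁ − p₀) / p₁.
PN = (0.37584 − 0.038804) / 0.37584 = 0.33703 / 0.37584 ≈ 0.8968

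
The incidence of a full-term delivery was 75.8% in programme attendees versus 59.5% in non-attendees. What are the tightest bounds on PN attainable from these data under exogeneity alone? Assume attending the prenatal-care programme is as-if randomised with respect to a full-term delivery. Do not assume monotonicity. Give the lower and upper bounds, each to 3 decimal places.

0.215 ≤ PN ≤ 0.534

p₁ = 0.758, p₀ = 0.595.
Under exogeneity alone the bounds on PN are max{0,(p₁−p₀)/p₁} ≤ PN ≤ min{1,(1−p₀)/p₁}.
  lower = (p₁ − p₀)/p₁ = 0.163 / 0.758 ≈ 0.2150
  upper = min{1, (1 − p₀)/p₁} = 0.405 / 0.758 ≈ 0.5343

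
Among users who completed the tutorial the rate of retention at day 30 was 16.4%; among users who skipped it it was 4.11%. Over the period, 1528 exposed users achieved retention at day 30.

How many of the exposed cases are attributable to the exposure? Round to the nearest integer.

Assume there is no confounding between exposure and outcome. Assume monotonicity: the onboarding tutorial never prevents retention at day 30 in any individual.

about 1145 cases

p₁ = 0.164, p₀ = 0.0411.
PN = (p₁ − p₀)/p₁ = (0.164 − 0.0411) / 0.164 ≈ 0.74939.
Attributable cases ≈ PN × (exposed cases) = 0.74939 × 1528 ≈ 1145.07.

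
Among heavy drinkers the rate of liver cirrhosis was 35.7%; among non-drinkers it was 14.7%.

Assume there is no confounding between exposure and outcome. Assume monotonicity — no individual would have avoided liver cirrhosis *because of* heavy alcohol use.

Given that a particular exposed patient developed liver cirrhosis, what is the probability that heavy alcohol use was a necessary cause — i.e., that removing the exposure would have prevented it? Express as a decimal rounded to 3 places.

p₁ = 0.357, p₀ = 0.147.
Under exogeneity and monotonicity, PN = (p₁ − p₀) / p₁.
PN = (0.357 − 0.147) / 0.357 = 0.21 / 0.357 ≈ 0.5882

PN ≈ 0.588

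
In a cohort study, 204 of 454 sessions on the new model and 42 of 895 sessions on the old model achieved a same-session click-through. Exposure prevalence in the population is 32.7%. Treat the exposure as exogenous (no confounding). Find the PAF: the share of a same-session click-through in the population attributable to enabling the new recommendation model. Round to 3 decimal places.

p₁ = P(outcome | exposed) = 204/454 = 0.44934
p₀ = P(outcome | unexposed) = 42/895 = 0.046927
Overall risk P(Y=1) = π·p₁ + (1−π)·p₀ = 0.327×0.44934 + 0.673×0.046927 = 0.17852.
Under exogeneity, PAF = [P(Y=1) − p₀] / P(Y=1).
PAF = (0.17852 − 0.046927) / 0.17852 ≈ 0.7371

PAF ≈ 0.737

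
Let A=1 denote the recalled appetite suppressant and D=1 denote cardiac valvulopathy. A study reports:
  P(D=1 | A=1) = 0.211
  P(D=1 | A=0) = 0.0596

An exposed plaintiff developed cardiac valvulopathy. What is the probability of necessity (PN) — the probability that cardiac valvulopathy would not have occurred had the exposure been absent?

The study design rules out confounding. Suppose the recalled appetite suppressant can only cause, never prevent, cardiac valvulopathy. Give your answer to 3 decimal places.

PN ≈ 0.718

Let p₁ = 0.211, p₀ = 0.0596.
Under exogeneity and monotonicity, PN = (p₁ − p₀) / p₁.
PN = (0.211 − 0.0596) / 0.211 = 0.1514 / 0.211 ≈ 0.7175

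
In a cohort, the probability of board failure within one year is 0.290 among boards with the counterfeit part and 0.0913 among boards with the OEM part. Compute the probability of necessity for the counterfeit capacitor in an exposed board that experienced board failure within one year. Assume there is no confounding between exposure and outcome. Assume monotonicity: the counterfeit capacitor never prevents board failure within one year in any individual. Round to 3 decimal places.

Let p₁ = 0.29, p₀ = 0.0913.
Under exogeneity and monotonicity, PN = (p₁ − p₀) / p₁.
PN = (0.29 − 0.0913) / 0.29 = 0.1987 / 0.29 ≈ 0.6852

PN ≈ 0.685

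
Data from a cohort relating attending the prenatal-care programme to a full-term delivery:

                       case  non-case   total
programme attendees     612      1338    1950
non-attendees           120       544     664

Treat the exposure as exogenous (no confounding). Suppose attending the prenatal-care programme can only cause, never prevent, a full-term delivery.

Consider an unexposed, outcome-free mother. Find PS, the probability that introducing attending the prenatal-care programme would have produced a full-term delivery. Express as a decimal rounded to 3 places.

PS ≈ 0.162

p₁ = P(outcome | exposed) = 612/1950 = 0.31385
p₀ = P(outcome | unexposed) = 120/664 = 0.18072
Under exogeneity and monotonicity, PS = (p₁ − p₀)/(1 − p₀).
PS = (0.31385 − 0.18072) / 0.81928 ≈ 0.1625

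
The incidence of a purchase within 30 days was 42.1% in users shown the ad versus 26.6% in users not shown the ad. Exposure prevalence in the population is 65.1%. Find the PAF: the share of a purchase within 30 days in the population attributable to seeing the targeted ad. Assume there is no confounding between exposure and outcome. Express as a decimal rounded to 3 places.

PAF ≈ 0.275

p₁ = 0.421, p₀ = 0.266.
Overall risk P(Y=1) = π·p₁ + (1−π)·p₀ = 0.651×0.421 + 0.349×0.266 = 0.36691.
Under exogeneity, PAF = [P(Y=1) − p₀] / P(Y=1).
PAF = (0.36691 − 0.266) / 0.36691 ≈ 0.2750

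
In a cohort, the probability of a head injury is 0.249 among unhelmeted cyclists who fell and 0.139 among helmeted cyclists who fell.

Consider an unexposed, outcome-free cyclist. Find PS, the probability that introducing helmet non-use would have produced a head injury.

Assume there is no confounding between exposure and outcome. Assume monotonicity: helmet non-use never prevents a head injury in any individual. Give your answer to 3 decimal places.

PS ≈ 0.128

Let p₁ = 0.249, p₀ = 0.139.
Under exogeneity and monotonicity, PS = (p₁ − p₀) / (1 − p₀).
PS = (0.249 − 0.139) / (1 − 0.139) = 0.11 / 0.861 ≈ 0.1278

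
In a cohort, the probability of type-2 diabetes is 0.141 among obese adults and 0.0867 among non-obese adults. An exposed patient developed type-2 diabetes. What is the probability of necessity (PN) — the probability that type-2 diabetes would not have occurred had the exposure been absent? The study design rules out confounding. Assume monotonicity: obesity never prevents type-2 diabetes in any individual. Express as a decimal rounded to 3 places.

Let p₁ = 0.141, p₀ = 0.0867.
Under exogeneity and monotonicity, PN = (p₁ − p₀) / p₁.
PN = (0.141 − 0.0867) / 0.141 = 0.0543 / 0.141 ≈ 0.3851

PN ≈ 0.385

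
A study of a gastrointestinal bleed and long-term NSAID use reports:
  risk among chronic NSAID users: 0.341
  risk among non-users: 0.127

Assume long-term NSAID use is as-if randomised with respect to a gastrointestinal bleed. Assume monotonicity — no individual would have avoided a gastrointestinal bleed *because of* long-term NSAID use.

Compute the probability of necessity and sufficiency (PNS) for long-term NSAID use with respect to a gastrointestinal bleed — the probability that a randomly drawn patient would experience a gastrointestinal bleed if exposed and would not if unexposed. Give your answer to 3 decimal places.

Let p₁ = 0.341, p₀ = 0.127.
Under exogeneity and monotonicity, PNS = p₁ − p₀.
PNS = 0.341 − 0.127 = 0.214

PNS ≈ 0.214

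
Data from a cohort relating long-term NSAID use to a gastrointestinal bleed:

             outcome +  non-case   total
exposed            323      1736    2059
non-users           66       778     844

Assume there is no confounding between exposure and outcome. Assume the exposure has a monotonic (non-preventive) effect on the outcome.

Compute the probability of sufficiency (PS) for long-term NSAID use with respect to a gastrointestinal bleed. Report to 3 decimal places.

PS ≈ 0.085

p₁ = P(outcome | exposed) = 323/2059 = 0.15687
p₀ = P(outcome | unexposed) = 66/844 = 0.078199
Under exogeneity and monotonicity, PS = (p₁ − p₀) / (1 − p₀).
PS = (0.15687 − 0.078199) / (1 − 0.078199) = 0.078673 / 0.9218 ≈ 0.0853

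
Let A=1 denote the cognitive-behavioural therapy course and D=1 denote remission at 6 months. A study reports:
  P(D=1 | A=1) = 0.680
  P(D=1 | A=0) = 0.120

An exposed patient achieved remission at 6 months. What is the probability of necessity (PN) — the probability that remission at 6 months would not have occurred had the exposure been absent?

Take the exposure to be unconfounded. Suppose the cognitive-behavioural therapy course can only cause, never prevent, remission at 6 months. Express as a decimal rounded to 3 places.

Let p₁ = 0.68, p₀ = 0.12.
Under exogeneity and monotonicity, PN = (p₁ − p₀) / p₁.
PN = (0.68 − 0.12) / 0.68 = 0.56 / 0.68 ≈ 0.8235

PN ≈ 0.824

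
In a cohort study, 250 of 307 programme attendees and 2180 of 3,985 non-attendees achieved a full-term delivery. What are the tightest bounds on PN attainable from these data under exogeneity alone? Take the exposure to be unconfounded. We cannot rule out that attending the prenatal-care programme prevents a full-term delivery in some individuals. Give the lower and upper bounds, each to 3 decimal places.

p₁ = P(outcome | exposed) = 250/307 = 0.81433
p₀ = P(outcome | unexposed) = 2180/3985 = 0.54705
Under exogeneity alone the bounds on PN are max{0,(p₁−p₀)/p₁} ≤ PN ≤ min{1,(1−p₀)/p₁}.
  lower = (p₁ − p₀)/p₁ = 0.26728 / 0.81433 ≈ 0.3282
  upper = min{1, (1 − p₀)/p₁} = 0.45295 / 0.81433 ≈ 0.5562

0.328 ≤ PN ≤ 0.556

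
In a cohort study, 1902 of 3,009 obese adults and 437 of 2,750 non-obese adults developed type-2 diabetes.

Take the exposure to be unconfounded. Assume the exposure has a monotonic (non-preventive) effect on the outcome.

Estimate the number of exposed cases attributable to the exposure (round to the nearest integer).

about 1424 cases

p₁ = P(outcome | exposed) = 1902/3009 = 0.6321
p₀ = P(outcome | unexposed) = 437/2750 = 0.15891
PN = (p₁ − p₀)/p₁ = (0.6321 − 0.15891) / 0.6321 ≈ 0.74860.
Attributable cases ≈ PN × (exposed cases) = 0.74860 × 1902 ≈ 1423.84.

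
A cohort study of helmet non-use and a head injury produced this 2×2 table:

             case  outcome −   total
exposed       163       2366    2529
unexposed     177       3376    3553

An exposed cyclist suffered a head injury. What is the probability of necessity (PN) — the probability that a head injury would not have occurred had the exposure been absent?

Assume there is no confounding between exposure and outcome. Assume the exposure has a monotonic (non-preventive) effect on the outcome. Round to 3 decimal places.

p₁ = P(outcome | exposed) = 163/2529 = 0.064452
p₀ = P(outcome | unexposed) = 177/3553 = 0.049817
Under exogeneity and monotonicity, PN = (p₁ − p₀)/p₁.
PN = (0.064452 − 0.049817) / 0.064452 ≈ 0.2271

PN ≈ 0.227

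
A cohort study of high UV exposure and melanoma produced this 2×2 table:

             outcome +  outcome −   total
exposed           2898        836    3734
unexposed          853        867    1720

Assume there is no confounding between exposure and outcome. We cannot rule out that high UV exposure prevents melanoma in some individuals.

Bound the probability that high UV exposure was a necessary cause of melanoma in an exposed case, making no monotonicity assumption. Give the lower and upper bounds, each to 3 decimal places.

0.361 ≤ PN ≤ 0.649

p₁ = P(outcome | exposed) = 2898/3734 = 0.77611
p₀ = P(outcome | unexposed) = 853/1720 = 0.49593
Under exogeneity alone the bounds on PN are max{0,(p₁−p₀)/p₁} ≤ PN ≤ min{1,(1−p₀)/p₁}.
  lower = (p₁ − p₀)/p₁ = 0.28018 / 0.77611 ≈ 0.3610
  upper = min{1, (1 − p₀)/p₁} = 0.50407 / 0.77611 ≈ 0.6495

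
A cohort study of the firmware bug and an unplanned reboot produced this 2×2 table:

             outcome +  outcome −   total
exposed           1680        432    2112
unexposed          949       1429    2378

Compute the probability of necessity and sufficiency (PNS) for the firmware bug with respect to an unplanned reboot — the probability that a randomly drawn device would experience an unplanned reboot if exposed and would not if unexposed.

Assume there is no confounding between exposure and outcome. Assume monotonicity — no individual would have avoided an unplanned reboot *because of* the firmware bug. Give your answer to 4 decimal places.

p₁ = P(outcome | exposed) = 1680/2112 = 0.79545
p₀ = P(outcome | unexposed) = 949/2378 = 0.39907
Under exogeneity and monotonicity, PNS = p₁ − p₀.
PNS = 0.79545 − 0.39907 = 0.39638

PNS ≈ 0.3964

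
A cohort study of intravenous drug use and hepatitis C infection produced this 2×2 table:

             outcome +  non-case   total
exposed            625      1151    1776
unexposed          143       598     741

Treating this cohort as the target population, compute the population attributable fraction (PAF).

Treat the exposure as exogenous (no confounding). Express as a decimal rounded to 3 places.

p₁ = P(outcome | exposed) = 625/1776 = 0.35191
p₀ = P(outcome | unexposed) = 143/741 = 0.19298
Exposure prevalence π = 1776/2517 = 0.7056; overall risk P(Y=1) = 0.30513.
Under exogeneity, PAF = [P(Y=1) − p₀]/P(Y=1).
PAF = (0.30513 − 0.19298) / 0.30513 ≈ 0.3675

PAF ≈ 0.368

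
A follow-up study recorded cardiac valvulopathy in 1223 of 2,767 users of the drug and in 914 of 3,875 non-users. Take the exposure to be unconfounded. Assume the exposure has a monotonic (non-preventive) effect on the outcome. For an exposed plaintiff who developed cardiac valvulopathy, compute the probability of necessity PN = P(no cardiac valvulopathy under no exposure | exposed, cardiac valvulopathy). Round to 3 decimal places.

p₁ = P(outcome | exposed) = 1223/2767 = 0.44199
p₀ = P(outcome | unexposed) = 914/3875 = 0.23587
Under exogeneity and monotonicity, PN = (p₁ − p₀) / p₁.
PN = (0.44199 − 0.23587) / 0.44199 = 0.20612 / 0.44199 ≈ 0.4663

PN ≈ 0.466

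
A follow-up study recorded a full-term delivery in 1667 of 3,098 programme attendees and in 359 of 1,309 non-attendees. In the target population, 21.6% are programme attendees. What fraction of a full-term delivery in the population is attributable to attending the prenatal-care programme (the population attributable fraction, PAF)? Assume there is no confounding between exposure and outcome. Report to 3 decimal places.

p₁ = P(outcome | exposed) = 1667/3098 = 0.53809
p₀ = P(outcome | unexposed) = 359/1309 = 0.27426
Overall risk P(Y=1) = π·p₁ + (1−π)·p₀ = 0.216×0.53809 + 0.784×0.27426 = 0.33124.
Under exogeneity, PAF = [P(Y=1) − p₀] / P(Y=1).
PAF = (0.33124 − 0.27426) / 0.33124 ≈ 0.1720

PAF ≈ 0.172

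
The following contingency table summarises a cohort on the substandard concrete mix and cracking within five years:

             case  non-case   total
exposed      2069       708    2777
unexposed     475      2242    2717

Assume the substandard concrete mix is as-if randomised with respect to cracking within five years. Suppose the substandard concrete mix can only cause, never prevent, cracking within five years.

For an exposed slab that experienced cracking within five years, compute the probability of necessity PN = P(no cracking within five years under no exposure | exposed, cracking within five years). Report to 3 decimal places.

p₁ = P(outcome | exposed) = 2069/2777 = 0.74505
p₀ = P(outcome | unexposed) = 475/2717 = 0.17483
Under exogeneity and monotonicity, PN = (p₁ − p₀) / p₁.
PN = (0.74505 − 0.17483) / 0.74505 = 0.57022 / 0.74505 ≈ 0.7654

PN ≈ 0.765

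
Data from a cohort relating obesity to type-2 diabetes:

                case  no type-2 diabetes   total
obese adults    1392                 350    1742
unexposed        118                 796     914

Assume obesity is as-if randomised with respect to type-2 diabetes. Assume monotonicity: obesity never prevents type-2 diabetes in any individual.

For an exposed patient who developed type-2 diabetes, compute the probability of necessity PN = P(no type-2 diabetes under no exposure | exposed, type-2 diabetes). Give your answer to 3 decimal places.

PN ≈ 0.838

p₁ = P(outcome | exposed) = 1392/1742 = 0.79908
p₀ = P(outcome | unexposed) = 118/914 = 0.1291
Under exogeneity and monotonicity, PN = (p₁ − p₀)/p₁.
PN = (0.79908 − 0.1291) / 0.79908 ≈ 0.8384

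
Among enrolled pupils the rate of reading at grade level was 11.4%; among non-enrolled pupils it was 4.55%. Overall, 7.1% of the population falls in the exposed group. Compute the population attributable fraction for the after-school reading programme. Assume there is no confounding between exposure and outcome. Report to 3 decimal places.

p₁ = 0.114, p₀ = 0.0455.
Overall risk P(Y=1) = π·p₁ + (1−π)·p₀ = 0.071×0.114 + 0.929×0.0455 = 0.050363.
Under exogeneity, PAF = [P(Y=1) − p₀] / P(Y=1).
PAF = (0.050363 − 0.0455) / 0.050363 ≈ 0.0966

PAF ≈ 0.097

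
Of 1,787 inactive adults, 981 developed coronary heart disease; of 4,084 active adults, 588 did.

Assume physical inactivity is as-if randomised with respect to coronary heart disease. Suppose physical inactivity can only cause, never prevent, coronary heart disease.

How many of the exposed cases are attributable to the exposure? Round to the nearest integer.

p₁ = P(outcome | exposed) = 981/1787 = 0.54896
p₀ = P(outcome | unexposed) = 588/4084 = 0.14398
PN = (p₁ − p₀)/p₁ = (0.54896 − 0.14398) / 0.54896 ≈ 0.73773.
Attributable cases ≈ PN × (exposed cases) = 0.73773 × 981 ≈ 723.71.

about 724 cases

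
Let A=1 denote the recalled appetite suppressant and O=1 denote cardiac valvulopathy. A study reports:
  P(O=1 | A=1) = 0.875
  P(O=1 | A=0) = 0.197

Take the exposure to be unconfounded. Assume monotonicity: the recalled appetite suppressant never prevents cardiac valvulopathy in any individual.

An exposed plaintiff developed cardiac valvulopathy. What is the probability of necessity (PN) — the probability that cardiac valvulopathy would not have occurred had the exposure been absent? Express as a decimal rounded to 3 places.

Let p₁ = 0.875, p₀ = 0.197.
Under exogeneity and monotonicity, PN = (p₁ − p₀) / p₁.
PN = (0.875 − 0.197) / 0.875 = 0.678 / 0.875 ≈ 0.7749

PN ≈ 0.775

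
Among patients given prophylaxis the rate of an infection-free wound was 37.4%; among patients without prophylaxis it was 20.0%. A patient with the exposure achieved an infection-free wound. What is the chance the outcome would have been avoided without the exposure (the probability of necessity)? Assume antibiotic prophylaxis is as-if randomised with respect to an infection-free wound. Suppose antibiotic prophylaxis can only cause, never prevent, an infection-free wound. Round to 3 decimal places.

PN ≈ 0.465

p₁ = 0.374, p₀ = 0.2.
Under exogeneity and monotonicity, PN = (p₁ − p₀) / p₁.
PN = (0.374 − 0.2) / 0.374 = 0.174 / 0.374 ≈ 0.4652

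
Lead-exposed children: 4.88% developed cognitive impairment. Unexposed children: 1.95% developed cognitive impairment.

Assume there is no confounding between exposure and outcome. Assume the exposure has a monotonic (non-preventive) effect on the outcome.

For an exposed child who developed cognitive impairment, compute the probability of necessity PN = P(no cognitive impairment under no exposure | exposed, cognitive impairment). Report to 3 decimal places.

PN ≈ 0.600

p₁ = 0.0488, p₀ = 0.0195.
Under exogeneity and monotonicity, PN = (p₁ − p₀) / p₁.
PN = (0.0488 − 0.0195) / 0.0488 = 0.0293 / 0.0488 ≈ 0.6004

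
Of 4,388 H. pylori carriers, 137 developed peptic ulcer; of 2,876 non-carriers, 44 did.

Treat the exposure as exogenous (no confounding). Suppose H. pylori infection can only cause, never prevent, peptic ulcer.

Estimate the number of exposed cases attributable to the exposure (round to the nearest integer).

p₁ = P(outcome | exposed) = 137/4388 = 0.031222
p₀ = P(outcome | unexposed) = 44/2876 = 0.015299
PN = (p₁ − p₀)/p₁ = (0.031222 − 0.015299) / 0.031222 ≈ 0.50998.
Attributable cases ≈ PN × (exposed cases) = 0.50998 × 137 ≈ 69.87.

about 70 cases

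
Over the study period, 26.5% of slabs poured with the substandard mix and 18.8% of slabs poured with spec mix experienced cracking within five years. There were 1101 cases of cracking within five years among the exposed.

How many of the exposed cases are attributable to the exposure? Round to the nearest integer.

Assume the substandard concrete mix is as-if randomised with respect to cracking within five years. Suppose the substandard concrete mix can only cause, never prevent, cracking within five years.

p₁ = 0.265, p₀ = 0.188.
PN = (p₁ − p₀)/p₁ = (0.265 − 0.188) / 0.265 ≈ 0.29057.
Attributable cases ≈ PN × (exposed cases) = 0.29057 × 1101 ≈ 319.91.

about 320 cases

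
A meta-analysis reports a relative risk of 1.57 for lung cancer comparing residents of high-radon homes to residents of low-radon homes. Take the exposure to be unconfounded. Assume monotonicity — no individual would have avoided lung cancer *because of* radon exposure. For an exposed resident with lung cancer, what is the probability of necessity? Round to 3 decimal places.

Under exogeneity and monotonicity, PN = (RR − 1) / RR = 1 − 1/RR.
PN = (1.57 − 1) / 1.57 = 0.57 / 1.57 ≈ 0.3631

PN ≈ 0.363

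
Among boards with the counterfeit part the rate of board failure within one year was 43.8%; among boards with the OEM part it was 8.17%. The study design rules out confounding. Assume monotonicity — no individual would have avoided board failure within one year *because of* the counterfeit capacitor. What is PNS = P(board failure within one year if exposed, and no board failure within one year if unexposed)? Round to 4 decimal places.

PNS ≈ 0.3563

p₁ = 0.438, p₀ = 0.0817.
Under exogeneity and monotonicity, PNS = p₁ − p₀.
PNS = 0.438 − 0.0817 = 0.3563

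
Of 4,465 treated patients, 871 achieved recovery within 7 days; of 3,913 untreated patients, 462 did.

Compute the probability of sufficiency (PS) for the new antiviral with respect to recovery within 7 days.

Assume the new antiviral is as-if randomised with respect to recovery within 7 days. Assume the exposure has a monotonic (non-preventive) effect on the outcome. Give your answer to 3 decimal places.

p₁ = P(outcome | exposed) = 871/4465 = 0.19507
p₀ = P(outcome | unexposed) = 462/3913 = 0.11807
Under exogeneity and monotonicity, PS = (p₁ − p₀) / (1 − p₀).
PS = (0.19507 − 0.11807) / (1 − 0.11807) = 0.077005 / 0.88193 ≈ 0.0873

PS ≈ 0.087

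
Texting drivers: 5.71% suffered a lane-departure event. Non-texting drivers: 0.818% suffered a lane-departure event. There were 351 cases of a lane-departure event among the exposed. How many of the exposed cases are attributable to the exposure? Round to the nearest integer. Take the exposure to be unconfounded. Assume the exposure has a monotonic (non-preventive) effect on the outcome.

about 301 cases

p₁ = 0.0571, p₀ = 0.00818.
PN = (p₁ − p₀)/p₁ = (0.0571 − 0.00818) / 0.0571 ≈ 0.85674.
Attributable cases ≈ PN × (exposed cases) = 0.85674 × 351 ≈ 300.72.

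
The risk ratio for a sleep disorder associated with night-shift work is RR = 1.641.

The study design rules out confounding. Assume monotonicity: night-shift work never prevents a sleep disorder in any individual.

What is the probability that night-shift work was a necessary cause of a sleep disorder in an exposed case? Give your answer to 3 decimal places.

PN ≈ 0.391

Under exogeneity and monotonicity, PN = (RR − 1) / RR = 1 − 1/RR.
PN = (1.641 − 1) / 1.641 = 0.641 / 1.641 ≈ 0.3906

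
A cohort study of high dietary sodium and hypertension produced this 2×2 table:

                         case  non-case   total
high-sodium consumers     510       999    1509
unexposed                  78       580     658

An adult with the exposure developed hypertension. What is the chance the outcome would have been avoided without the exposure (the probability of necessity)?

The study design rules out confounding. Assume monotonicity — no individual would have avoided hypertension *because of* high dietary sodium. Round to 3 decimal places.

p₁ = P(outcome | exposed) = 510/1509 = 0.33797
p₀ = P(outcome | unexposed) = 78/658 = 0.11854
Under exogeneity and monotonicity, PN = (p₁ − p₀) / p₁.
PN = (0.33797 − 0.11854) / 0.33797 = 0.21943 / 0.33797 ≈ 0.6493

PN ≈ 0.649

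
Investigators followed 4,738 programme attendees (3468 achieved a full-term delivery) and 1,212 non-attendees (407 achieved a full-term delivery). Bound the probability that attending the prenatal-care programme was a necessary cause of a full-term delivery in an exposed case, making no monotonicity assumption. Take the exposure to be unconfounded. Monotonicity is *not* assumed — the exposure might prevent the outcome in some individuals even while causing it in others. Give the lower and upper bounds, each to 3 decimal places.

p₁ = P(outcome | exposed) = 3468/4738 = 0.73195
p₀ = P(outcome | unexposed) = 407/1212 = 0.33581
Under exogeneity alone the bounds on PN are max{0,(p₁−p₀)/p₁} ≤ PN ≤ min{1,(1−p₀)/p₁}.
  lower = (p₁ − p₀)/p₁ = 0.39615 / 0.73195 ≈ 0.5412
  upper = min{1, (1 − p₀)/p₁} = 0.66419 / 0.73195 ≈ 0.9074

0.541 ≤ PN ≤ 0.907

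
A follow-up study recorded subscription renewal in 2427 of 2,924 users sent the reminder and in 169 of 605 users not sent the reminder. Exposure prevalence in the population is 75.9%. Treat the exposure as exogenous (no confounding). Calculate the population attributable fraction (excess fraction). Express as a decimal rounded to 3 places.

PAF ≈ 0.599

p₁ = P(outcome | exposed) = 2427/2924 = 0.83003
p₀ = P(outcome | unexposed) = 169/605 = 0.27934
Overall risk P(Y=1) = π·p₁ + (1−π)·p₀ = 0.759×0.83003 + 0.241×0.27934 = 0.69731.
Under exogeneity, PAF = [P(Y=1) − p₀] / P(Y=1).
PAF = (0.69731 − 0.27934) / 0.69731 ≈ 0.5994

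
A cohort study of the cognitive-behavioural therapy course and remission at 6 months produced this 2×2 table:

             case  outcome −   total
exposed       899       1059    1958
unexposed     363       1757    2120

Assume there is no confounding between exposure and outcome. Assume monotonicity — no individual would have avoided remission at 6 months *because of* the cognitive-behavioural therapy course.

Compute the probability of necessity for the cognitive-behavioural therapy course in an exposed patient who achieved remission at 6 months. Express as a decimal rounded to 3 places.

p₁ = P(outcome | exposed) = 899/1958 = 0.45914
p₀ = P(outcome | unexposed) = 363/2120 = 0.17123
Under exogeneity and monotonicity, PN = (p₁ − p₀) / p₁.
PN = (0.45914 − 0.17123) / 0.45914 = 0.28792 / 0.45914 ≈ 0.6271

PN ≈ 0.627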